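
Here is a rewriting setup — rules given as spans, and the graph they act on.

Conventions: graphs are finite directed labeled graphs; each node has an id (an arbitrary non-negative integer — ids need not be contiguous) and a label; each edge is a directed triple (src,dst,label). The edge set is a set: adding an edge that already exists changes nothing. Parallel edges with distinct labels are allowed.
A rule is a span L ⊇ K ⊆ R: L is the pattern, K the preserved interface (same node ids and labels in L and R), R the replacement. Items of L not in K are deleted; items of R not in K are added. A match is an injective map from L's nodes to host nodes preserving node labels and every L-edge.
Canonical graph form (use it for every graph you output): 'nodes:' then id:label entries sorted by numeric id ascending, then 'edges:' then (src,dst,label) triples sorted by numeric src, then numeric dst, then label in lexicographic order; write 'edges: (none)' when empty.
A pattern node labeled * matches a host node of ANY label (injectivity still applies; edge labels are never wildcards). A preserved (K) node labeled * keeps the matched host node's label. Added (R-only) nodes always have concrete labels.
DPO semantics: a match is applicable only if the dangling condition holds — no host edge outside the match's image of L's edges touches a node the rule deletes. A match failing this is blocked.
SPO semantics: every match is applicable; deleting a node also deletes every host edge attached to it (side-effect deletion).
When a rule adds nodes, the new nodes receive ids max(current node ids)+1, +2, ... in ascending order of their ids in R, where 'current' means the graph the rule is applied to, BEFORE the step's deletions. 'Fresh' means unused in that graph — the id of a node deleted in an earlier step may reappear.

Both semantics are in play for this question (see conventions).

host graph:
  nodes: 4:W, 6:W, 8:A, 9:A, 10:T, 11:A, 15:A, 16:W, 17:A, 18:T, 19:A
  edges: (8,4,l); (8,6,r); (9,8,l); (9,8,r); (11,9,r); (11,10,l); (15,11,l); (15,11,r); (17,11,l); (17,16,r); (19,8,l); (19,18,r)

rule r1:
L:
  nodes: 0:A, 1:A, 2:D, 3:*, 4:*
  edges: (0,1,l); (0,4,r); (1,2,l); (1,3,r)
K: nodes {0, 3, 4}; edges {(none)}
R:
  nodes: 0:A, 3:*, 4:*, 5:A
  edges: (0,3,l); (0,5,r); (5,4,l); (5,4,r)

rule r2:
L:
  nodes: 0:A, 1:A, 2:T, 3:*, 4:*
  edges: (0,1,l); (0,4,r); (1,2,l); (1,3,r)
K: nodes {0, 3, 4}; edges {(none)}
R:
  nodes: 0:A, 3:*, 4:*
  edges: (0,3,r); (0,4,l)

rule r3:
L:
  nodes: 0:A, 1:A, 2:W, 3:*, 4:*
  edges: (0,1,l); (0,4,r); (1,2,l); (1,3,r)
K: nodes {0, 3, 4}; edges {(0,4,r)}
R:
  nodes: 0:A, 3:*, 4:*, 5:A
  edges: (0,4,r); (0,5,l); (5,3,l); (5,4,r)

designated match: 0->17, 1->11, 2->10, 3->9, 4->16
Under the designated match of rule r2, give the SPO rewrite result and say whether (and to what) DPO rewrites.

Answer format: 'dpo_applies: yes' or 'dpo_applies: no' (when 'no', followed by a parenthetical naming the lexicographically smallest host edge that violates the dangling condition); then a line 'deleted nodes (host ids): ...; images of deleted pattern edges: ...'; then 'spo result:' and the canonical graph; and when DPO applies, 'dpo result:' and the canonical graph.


dpo_applies: no
(the rule deletes node 11, which keeps host edge (15,11,l) outside the match image — the dangling condition fails, DPO blocks; SPO proceeds and side-deletes such edges)
deleted nodes (host ids): 10, 11; images of deleted pattern edges: (11,9,r); (11,10,l); (17,11,l); (17,16,r)
spo result:
nodes: 4:W, 6:W, 8:A, 9:A, 15:A, 16:W, 17:A, 18:T, 19:A
edges: (8,4,l); (8,6,r); (9,8,l); (9,8,r); (17,9,r); (17,16,l); (19,8,l); (19,18,r)


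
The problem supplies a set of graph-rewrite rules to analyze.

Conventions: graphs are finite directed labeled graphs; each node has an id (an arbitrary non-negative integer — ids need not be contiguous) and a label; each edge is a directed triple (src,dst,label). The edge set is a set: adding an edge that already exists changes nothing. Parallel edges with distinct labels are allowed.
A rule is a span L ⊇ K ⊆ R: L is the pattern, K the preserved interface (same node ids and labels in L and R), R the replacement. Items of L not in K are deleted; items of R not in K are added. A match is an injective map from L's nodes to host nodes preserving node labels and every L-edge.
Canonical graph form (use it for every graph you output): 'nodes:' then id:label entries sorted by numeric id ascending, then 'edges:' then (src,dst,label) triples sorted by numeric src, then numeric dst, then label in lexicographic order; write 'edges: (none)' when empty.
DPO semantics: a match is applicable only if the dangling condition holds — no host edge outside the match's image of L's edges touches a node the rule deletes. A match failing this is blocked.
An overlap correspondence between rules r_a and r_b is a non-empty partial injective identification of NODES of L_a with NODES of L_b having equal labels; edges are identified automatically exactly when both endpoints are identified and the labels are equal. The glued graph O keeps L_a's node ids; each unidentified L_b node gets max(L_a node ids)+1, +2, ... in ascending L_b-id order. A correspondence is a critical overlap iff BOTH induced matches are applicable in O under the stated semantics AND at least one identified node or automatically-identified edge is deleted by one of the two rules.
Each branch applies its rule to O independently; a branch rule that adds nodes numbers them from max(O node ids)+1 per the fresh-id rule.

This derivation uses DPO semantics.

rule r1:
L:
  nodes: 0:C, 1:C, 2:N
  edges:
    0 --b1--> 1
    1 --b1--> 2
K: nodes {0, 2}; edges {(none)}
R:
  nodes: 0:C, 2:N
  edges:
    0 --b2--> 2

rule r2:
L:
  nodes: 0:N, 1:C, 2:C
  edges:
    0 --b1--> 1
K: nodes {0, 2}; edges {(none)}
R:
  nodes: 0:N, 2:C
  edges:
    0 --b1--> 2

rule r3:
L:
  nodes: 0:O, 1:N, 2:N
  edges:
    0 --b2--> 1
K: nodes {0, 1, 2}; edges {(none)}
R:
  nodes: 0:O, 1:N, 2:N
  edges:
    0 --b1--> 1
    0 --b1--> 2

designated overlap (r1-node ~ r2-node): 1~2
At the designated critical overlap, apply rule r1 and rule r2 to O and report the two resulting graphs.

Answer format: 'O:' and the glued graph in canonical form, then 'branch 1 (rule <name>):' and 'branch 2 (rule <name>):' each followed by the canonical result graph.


O:
nodes: 0:C, 1:C, 2:N, 3:N, 4:C
edges: (0,1,b1); (1,2,b1); (3,4,b1)
branch 1 (rule r1):
nodes: 0:C, 2:N, 3:N, 4:C
edges: (0,2,b2); (3,4,b1)
branch 2 (rule r2):
nodes: 0:C, 1:C, 2:N, 3:N
edges: (0,1,b1); (1,2,b1); (3,1,b1)


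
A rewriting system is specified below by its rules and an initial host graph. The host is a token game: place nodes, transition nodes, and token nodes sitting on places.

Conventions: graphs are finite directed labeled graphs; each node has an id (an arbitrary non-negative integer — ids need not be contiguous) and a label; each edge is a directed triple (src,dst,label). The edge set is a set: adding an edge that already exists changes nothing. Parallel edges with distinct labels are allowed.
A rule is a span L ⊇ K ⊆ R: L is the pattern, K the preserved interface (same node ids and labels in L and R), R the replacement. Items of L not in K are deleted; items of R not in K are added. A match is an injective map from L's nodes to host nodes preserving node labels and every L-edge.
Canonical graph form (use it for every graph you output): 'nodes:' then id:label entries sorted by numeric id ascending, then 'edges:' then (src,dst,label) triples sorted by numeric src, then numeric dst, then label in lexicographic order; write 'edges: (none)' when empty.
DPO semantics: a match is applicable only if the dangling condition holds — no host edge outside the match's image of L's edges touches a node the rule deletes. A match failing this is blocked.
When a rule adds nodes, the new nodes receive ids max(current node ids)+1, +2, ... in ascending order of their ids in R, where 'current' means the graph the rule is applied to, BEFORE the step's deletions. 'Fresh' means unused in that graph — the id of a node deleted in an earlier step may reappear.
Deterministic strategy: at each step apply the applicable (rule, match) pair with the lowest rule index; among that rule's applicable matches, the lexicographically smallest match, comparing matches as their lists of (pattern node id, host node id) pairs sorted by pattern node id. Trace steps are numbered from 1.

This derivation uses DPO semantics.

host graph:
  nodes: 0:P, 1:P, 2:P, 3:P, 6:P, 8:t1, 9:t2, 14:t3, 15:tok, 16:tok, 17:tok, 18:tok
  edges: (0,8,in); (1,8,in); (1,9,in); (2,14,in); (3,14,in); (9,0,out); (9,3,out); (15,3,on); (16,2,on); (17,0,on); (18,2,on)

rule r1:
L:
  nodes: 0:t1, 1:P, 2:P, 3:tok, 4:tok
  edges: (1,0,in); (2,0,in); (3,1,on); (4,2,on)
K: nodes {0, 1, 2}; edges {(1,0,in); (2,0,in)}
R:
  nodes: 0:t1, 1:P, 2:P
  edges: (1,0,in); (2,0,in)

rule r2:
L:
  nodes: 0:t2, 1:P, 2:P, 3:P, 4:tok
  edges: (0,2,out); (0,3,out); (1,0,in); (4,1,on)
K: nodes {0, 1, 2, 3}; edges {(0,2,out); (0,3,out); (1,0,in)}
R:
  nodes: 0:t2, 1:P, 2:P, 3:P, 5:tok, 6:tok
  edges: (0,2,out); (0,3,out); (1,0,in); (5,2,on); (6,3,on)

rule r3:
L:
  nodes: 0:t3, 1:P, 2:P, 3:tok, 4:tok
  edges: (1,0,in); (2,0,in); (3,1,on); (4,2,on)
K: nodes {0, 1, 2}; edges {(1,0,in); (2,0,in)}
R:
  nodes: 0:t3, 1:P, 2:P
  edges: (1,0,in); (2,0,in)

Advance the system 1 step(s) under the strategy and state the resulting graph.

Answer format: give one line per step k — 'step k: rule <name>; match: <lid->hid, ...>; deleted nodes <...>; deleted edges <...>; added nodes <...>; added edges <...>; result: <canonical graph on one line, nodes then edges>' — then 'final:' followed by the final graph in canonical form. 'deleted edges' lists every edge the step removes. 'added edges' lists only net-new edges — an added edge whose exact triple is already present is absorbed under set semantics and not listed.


step 1: rule r3; match: 0->14, 1->2, 2->3, 3->16, 4->15; deleted nodes 15, 16; deleted edges (15,3,on); (16,2,on); added nodes (none); added edges (none); result: nodes: 0:P, 1:P, 2:P, 3:P, 6:P, 8:t1, 9:t2, 14:t3, 17:tok, 18:tok edges: (0,8,in); (1,8,in); (1,9,in); (2,14,in); (3,14,in); (9,0,out); (9,3,out); (17,0,on); (18,2,on)
final:
nodes: 0:P, 1:P, 2:P, 3:P, 6:P, 8:t1, 9:t2, 14:t3, 17:tok, 18:tok
edges: (0,8,in); (1,8,in); (1,9,in); (2,14,in); (3,14,in); (9,0,out); (9,3,out); (17,0,on); (18,2,on)


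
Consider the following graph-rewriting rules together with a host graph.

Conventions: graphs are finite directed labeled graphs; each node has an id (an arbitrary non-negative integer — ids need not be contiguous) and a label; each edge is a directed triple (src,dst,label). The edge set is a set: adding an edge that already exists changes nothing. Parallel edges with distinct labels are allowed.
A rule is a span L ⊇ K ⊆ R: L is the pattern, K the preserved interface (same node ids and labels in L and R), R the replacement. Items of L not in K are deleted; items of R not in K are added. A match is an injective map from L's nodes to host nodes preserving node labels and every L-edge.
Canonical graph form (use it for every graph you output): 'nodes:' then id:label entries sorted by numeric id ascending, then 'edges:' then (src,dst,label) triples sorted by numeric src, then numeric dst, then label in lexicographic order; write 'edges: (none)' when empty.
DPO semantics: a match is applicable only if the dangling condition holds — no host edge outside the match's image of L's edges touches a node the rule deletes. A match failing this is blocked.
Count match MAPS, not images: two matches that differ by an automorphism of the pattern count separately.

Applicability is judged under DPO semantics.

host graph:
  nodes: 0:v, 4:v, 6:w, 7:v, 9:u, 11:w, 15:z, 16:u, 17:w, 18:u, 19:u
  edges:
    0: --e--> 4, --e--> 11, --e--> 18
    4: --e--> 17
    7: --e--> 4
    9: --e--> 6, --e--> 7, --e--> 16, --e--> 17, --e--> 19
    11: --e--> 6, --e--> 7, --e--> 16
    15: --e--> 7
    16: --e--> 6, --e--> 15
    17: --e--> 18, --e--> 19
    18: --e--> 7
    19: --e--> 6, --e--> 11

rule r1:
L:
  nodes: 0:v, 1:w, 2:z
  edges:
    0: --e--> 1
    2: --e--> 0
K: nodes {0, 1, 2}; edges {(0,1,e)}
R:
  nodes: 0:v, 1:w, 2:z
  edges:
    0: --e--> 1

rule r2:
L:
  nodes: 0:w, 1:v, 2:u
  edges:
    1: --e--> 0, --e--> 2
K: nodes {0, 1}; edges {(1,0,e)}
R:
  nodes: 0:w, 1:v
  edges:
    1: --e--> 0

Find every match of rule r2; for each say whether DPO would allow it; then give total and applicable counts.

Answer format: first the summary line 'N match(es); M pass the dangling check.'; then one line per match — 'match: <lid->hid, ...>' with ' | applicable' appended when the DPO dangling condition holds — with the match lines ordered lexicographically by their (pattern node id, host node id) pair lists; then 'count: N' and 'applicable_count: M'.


1 match(es); 0 pass the dangling check.
match: 0->11, 1->0, 2->18
count: 1
applicable_count: 0


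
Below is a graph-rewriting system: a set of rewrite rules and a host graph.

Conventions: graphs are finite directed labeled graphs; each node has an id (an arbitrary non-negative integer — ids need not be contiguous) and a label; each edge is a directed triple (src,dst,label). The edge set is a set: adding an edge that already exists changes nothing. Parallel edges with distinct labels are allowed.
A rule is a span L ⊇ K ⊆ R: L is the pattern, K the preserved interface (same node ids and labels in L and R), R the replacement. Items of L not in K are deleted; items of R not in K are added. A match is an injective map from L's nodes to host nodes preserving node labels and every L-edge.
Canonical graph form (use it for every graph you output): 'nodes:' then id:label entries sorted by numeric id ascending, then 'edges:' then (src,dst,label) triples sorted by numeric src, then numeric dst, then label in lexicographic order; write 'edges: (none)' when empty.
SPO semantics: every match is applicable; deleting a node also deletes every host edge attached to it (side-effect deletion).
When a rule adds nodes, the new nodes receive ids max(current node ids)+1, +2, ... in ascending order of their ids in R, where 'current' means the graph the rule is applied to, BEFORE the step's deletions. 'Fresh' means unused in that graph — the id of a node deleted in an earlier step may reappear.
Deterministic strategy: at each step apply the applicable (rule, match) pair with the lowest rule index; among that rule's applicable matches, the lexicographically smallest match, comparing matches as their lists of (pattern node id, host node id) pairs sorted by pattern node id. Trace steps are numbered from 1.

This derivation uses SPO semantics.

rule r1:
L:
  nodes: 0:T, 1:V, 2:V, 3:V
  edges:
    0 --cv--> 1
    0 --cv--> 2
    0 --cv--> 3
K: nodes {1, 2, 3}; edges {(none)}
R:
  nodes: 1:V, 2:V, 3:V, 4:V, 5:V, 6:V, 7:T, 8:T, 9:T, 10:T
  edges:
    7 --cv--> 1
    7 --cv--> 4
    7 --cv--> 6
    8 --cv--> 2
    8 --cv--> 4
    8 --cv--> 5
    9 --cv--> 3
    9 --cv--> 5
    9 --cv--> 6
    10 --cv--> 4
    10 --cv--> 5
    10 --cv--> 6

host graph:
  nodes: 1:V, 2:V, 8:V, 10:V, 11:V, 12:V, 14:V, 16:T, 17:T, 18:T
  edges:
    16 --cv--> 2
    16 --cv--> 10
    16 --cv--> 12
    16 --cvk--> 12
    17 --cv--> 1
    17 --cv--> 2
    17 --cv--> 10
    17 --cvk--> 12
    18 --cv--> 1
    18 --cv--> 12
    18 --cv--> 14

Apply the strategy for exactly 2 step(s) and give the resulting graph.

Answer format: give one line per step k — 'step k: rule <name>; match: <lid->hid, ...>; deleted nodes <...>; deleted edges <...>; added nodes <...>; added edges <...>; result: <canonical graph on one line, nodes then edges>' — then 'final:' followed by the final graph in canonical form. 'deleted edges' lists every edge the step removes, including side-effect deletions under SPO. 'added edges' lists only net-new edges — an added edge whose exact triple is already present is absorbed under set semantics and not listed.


step 1: rule r1; match: 0->16, 1->2, 2->10, 3->12; deleted nodes 16; deleted edges (16,2,cv); (16,10,cv); (16,12,cv); (16,12,cvk); added nodes 19, 20, 21, 22, 23, 24, 25; added edges (22,2,cv); (22,19,cv); (22,21,cv); (23,10,cv); (23,19,cv); (23,20,cv); (24,12,cv); (24,20,cv); (24,21,cv); (25,19,cv); (25,20,cv); (25,21,cv); result: nodes: 1:V, 2:V, 8:V, 10:V, 11:V, 12:V, 14:V, 17:T, 18:T, 19:V, 20:V, 21:V, 22:T, 23:T, 24:T, 25:T edges: (17,1,cv); (17,2,cv); (17,10,cv); (17,12,cvk); (18,1,cv); (18,12,cv); (18,14,cv); (22,2,cv); (22,19,cv); (22,21,cv); (23,10,cv); (23,19,cv); (23,20,cv); (24,12,cv); (24,20,cv); (24,21,cv); (25,19,cv); (25,20,cv); (25,21,cv)
step 2: rule r1; match: 0->17, 1->1, 2->2, 3->10; deleted nodes 17; deleted edges (17,1,cv); (17,2,cv); (17,10,cv); (17,12,cvk); added nodes 26, 27, 28, 29, 30, 31, 32; added edges (29,1,cv); (29,26,cv); (29,28,cv); (30,2,cv); (30,26,cv); (30,27,cv); (31,10,cv); (31,27,cv); (31,28,cv); (32,26,cv); (32,27,cv); (32,28,cv); result: nodes: 1:V, 2:V, 8:V, 10:V, 11:V, 12:V, 14:V, 18:T, 19:V, 20:V, 21:V, 22:T, 23:T, 24:T, 25:T, 26:V, 27:V, 28:V, 29:T, 30:T, 31:T, 32:T edges: (18,1,cv); (18,12,cv); (18,14,cv); (22,2,cv); (22,19,cv); (22,21,cv); (23,10,cv); (23,19,cv); (23,20,cv); (24,12,cv); (24,20,cv); (24,21,cv); (25,19,cv); (25,20,cv); (25,21,cv); (29,1,cv); (29,26,cv); (29,28,cv); (30,2,cv); (30,26,cv); (30,27,cv); (31,10,cv); (31,27,cv); (31,28,cv); (32,26,cv); (32,27,cv); (32,28,cv)
final:
nodes: 1:V, 2:V, 8:V, 10:V, 11:V, 12:V, 14:V, 18:T, 19:V, 20:V, 21:V, 22:T, 23:T, 24:T, 25:T, 26:V, 27:V, 28:V, 29:T, 30:T, 31:T, 32:T
edges: (18,1,cv); (18,12,cv); (18,14,cv); (22,2,cv); (22,19,cv); (22,21,cv); (23,10,cv); (23,19,cv); (23,20,cv); (24,12,cv); (24,20,cv); (24,21,cv); (25,19,cv); (25,20,cv); (25,21,cv); (29,1,cv); (29,26,cv); (29,28,cv); (30,2,cv); (30,26,cv); (30,27,cv); (31,10,cv); (31,27,cv); (31,28,cv); (32,26,cv); (32,27,cv); (32,28,cv)


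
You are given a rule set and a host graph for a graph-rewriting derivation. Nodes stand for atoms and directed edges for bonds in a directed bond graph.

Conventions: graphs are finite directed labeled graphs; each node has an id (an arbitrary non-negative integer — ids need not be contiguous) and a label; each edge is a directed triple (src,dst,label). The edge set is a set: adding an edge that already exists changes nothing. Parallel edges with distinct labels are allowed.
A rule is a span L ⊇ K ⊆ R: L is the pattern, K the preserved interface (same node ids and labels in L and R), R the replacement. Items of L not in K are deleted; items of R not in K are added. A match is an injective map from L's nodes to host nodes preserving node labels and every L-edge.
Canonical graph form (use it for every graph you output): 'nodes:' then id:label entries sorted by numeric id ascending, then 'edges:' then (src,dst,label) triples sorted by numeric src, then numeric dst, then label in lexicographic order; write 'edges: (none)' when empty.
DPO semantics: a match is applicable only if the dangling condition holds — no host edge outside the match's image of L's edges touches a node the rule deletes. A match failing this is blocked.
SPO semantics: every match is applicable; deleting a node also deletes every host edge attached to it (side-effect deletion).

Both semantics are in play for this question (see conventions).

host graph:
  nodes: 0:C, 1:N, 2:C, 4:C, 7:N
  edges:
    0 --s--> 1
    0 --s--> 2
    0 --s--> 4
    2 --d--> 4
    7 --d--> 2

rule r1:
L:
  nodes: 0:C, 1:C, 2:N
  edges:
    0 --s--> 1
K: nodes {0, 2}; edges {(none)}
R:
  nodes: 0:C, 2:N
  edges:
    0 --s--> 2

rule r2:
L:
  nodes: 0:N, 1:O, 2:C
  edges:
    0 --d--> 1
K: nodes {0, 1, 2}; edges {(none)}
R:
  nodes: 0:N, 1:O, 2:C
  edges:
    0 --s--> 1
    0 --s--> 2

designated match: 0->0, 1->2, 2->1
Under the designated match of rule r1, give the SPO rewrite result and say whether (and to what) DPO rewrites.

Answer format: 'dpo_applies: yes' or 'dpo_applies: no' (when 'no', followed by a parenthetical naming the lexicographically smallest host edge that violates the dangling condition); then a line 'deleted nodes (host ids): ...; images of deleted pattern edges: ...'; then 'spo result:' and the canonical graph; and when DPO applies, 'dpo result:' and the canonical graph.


dpo_applies: no
(the rule deletes node 2, which keeps host edge (2,4,d) outside the match image — the dangling condition fails, DPO blocks; SPO proceeds and side-deletes such edges)
deleted nodes (host ids): 2; images of deleted pattern edges: (0,2,s)
spo result:
nodes: 0:C, 1:N, 4:C, 7:N
edges: (0,1,s); (0,4,s)


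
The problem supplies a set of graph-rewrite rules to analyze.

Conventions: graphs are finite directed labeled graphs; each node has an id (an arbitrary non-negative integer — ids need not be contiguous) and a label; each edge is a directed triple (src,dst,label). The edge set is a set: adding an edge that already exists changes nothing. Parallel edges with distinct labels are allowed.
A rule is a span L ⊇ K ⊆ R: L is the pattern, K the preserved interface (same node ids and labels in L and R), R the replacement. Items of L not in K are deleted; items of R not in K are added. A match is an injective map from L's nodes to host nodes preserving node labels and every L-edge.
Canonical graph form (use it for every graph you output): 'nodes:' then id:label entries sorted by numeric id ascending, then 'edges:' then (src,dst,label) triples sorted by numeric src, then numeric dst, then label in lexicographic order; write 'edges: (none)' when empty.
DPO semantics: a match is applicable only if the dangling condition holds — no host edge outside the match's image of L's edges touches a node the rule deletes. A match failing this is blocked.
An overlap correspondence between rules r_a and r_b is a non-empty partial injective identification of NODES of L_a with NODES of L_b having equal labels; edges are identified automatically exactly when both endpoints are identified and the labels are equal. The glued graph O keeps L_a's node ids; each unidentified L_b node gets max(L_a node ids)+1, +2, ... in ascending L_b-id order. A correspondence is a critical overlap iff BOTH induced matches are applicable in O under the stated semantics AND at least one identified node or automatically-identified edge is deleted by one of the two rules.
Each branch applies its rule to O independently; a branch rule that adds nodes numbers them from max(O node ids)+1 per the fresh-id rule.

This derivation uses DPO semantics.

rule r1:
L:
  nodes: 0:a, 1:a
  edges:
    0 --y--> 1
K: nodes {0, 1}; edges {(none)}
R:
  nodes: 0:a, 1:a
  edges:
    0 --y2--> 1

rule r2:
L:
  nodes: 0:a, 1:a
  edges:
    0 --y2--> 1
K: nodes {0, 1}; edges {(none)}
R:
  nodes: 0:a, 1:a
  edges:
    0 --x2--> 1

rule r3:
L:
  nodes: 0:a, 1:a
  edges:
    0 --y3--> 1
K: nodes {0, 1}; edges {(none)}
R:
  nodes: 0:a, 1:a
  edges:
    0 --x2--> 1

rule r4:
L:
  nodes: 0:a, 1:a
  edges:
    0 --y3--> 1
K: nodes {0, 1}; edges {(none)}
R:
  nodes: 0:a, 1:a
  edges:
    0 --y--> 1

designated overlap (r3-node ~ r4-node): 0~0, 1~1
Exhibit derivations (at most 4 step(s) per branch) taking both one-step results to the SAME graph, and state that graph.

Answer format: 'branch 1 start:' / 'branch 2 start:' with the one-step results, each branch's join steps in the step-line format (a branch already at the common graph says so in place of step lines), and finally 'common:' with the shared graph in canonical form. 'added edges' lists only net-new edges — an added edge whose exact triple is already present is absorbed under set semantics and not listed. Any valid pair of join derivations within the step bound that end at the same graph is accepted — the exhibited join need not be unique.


branch 1 start:
nodes: 0:a, 1:a
edges: (0,1,x2)
branch 2 start:
nodes: 0:a, 1:a
edges: (0,1,y)
branch 1: already at the common graph (0 steps)
branch 2 step 1: rule r1; match: 0->0, 1->1; deleted nodes (none); deleted edges (0,1,y); added nodes (none); added edges (0,1,y2); result: nodes: 0:a, 1:a edges: (0,1,y2)
branch 2 step 2: rule r2; match: 0->0, 1->1; deleted nodes (none); deleted edges (0,1,y2); added nodes (none); added edges (0,1,x2); result: nodes: 0:a, 1:a edges: (0,1,x2)
common:
nodes: 0:a, 1:a
edges: (0,1,x2)


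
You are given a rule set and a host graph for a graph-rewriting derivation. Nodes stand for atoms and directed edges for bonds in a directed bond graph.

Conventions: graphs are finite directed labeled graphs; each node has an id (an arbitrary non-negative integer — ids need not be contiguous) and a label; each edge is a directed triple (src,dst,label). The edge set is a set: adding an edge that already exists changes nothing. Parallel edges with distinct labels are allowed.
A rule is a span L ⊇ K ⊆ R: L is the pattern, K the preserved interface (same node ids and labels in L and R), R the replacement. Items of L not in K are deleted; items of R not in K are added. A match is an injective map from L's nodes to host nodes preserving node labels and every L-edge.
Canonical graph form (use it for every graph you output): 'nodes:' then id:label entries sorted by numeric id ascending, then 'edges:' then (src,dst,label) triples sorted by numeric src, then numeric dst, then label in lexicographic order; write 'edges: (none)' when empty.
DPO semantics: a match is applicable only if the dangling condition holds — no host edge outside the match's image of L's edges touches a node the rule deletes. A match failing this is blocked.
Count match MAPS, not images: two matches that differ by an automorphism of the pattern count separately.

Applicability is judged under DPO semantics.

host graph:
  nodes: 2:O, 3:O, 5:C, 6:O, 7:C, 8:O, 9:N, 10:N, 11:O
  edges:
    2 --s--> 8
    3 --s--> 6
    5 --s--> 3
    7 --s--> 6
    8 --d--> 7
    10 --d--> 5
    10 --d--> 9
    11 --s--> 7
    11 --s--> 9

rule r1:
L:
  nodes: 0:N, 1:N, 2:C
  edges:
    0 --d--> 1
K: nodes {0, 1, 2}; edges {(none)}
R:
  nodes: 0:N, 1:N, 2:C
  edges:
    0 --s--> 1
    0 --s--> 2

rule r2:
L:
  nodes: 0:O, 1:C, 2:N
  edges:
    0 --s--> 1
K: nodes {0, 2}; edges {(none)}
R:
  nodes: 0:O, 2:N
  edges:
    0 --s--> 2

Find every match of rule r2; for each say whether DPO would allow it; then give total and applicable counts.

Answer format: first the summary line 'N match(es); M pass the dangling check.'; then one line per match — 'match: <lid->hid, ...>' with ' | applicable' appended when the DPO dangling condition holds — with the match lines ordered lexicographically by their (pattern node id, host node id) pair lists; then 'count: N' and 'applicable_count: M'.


2 match(es); 0 pass the dangling check.
match: 0->11, 1->7, 2->9
match: 0->11, 1->7, 2->10
count: 2
applicable_count: 0


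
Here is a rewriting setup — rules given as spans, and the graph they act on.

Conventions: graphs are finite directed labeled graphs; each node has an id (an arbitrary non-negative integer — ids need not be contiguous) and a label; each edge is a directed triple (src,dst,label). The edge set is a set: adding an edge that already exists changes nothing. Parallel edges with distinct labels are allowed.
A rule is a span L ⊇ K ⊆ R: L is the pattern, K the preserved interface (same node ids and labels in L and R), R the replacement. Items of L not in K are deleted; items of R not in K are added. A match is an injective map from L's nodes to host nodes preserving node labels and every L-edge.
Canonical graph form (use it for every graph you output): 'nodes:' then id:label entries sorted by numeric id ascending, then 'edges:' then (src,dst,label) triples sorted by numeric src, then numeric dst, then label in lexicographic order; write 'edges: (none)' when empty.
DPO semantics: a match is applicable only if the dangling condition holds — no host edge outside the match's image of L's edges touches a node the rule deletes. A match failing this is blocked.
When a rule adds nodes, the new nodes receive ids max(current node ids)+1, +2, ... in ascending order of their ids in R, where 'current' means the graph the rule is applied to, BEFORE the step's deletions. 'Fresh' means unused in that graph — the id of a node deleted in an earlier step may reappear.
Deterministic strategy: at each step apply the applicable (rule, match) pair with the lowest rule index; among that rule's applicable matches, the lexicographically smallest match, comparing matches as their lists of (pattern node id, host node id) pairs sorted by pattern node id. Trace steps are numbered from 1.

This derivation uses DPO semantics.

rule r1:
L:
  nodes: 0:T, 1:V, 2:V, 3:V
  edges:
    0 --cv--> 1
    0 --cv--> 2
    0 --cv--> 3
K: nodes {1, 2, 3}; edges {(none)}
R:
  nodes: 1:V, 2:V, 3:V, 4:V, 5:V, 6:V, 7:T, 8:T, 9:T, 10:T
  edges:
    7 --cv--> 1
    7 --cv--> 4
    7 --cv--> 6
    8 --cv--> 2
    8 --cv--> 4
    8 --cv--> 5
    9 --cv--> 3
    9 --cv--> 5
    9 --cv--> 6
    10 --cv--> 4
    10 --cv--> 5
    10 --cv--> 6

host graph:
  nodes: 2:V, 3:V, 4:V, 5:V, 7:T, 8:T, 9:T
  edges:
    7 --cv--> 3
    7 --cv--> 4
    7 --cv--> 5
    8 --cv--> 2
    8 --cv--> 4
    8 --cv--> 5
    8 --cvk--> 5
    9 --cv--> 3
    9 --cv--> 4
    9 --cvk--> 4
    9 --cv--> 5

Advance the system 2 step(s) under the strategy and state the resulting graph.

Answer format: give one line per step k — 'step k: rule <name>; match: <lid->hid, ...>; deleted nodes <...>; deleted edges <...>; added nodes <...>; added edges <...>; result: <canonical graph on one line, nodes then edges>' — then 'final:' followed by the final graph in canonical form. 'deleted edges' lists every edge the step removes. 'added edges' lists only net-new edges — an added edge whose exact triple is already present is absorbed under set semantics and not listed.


step 1: rule r1; match: 0->7, 1->3, 2->4, 3->5; deleted nodes 7; deleted edges (7,3,cv); (7,4,cv); (7,5,cv); added nodes 10, 11, 12, 13, 14, 15, 16; added edges (13,3,cv); (13,10,cv); (13,12,cv); (14,4,cv); (14,10,cv); (14,11,cv); (15,5,cv); (15,11,cv); (15,12,cv); (16,10,cv); (16,11,cv); (16,12,cv); result: nodes: 2:V, 3:V, 4:V, 5:V, 8:T, 9:T, 10:V, 11:V, 12:V, 13:T, 14:T, 15:T, 16:T edges: (8,2,cv); (8,4,cv); (8,5,cv); (8,5,cvk); (9,3,cv); (9,4,cv); (9,4,cvk); (9,5,cv); (13,3,cv); (13,10,cv); (13,12,cv); (14,4,cv); (14,10,cv); (14,11,cv); (15,5,cv); (15,11,cv); (15,12,cv); (16,10,cv); (16,11,cv); (16,12,cv)
step 2: rule r1; match: 0->13, 1->3, 2->10, 3->12; deleted nodes 13; deleted edges (13,3,cv); (13,10,cv); (13,12,cv); added nodes 17, 18, 19, 20, 21, 22, 23; added edges (20,3,cv); (20,17,cv); (20,19,cv); (21,10,cv); (21,17,cv); (21,18,cv); (22,12,cv); (22,18,cv); (22,19,cv); (23,17,cv); (23,18,cv); (23,19,cv); result: nodes: 2:V, 3:V, 4:V, 5:V, 8:T, 9:T, 10:V, 11:V, 12:V, 14:T, 15:T, 16:T, 17:V, 18:V, 19:V, 20:T, 21:T, 22:T, 23:T edges: (8,2,cv); (8,4,cv); (8,5,cv); (8,5,cvk); (9,3,cv); (9,4,cv); (9,4,cvk); (9,5,cv); (14,4,cv); (14,10,cv); (14,11,cv); (15,5,cv); (15,11,cv); (15,12,cv); (16,10,cv); (16,11,cv); (16,12,cv); (20,3,cv); (20,17,cv); (20,19,cv); (21,10,cv); (21,17,cv); (21,18,cv); (22,12,cv); (22,18,cv); (22,19,cv); (23,17,cv); (23,18,cv); (23,19,cv)
final:
nodes: 2:V, 3:V, 4:V, 5:V, 8:T, 9:T, 10:V, 11:V, 12:V, 14:T, 15:T, 16:T, 17:V, 18:V, 19:V, 20:T, 21:T, 22:T, 23:T
edges: (8,2,cv); (8,4,cv); (8,5,cv); (8,5,cvk); (9,3,cv); (9,4,cv); (9,4,cvk); (9,5,cv); (14,4,cv); (14,10,cv); (14,11,cv); (15,5,cv); (15,11,cv); (15,12,cv); (16,10,cv); (16,11,cv); (16,12,cv); (20,3,cv); (20,17,cv); (20,19,cv); (21,10,cv); (21,17,cv); (21,18,cv); (22,12,cv); (22,18,cv); (22,19,cv); (23,17,cv); (23,18,cv); (23,19,cv)


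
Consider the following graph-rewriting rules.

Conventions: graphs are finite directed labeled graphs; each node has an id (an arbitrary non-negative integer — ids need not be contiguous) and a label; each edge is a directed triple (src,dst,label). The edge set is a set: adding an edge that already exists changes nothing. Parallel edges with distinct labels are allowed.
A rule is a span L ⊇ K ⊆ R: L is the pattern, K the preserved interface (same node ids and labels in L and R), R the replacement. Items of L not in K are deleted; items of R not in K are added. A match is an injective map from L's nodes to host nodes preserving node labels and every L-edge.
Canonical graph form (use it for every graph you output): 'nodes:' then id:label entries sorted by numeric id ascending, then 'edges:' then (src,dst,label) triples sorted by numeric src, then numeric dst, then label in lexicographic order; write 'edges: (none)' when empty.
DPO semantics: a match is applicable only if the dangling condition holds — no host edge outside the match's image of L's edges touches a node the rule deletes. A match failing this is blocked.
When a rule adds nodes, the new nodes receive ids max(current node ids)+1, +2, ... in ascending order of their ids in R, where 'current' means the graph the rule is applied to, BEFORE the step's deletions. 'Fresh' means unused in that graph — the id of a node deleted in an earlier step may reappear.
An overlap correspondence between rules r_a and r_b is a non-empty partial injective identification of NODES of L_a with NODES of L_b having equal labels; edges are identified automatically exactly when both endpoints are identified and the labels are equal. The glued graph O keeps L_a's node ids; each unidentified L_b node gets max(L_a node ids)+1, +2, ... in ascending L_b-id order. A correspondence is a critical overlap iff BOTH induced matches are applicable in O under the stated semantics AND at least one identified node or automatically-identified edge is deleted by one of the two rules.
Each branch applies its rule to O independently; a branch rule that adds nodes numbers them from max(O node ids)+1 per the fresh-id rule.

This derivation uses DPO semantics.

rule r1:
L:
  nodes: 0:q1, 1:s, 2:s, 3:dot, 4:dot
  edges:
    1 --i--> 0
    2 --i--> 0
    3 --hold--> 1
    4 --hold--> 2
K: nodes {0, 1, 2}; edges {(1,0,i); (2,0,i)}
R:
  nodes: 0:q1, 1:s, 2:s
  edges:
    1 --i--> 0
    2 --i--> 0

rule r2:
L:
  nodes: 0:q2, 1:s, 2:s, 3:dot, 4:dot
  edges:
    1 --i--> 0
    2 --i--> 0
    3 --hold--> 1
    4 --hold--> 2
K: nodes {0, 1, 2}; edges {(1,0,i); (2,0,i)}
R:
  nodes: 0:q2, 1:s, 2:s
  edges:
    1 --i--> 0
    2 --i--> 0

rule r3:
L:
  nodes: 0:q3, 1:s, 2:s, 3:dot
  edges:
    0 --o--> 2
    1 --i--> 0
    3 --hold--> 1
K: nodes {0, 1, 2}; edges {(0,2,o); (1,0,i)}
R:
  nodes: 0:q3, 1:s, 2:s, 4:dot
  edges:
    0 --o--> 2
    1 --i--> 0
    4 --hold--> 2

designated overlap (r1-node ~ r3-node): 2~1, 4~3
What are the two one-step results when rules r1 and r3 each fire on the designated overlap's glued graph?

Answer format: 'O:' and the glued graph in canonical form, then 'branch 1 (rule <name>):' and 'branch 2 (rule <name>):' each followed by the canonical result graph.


O:
nodes: 0:q1, 1:s, 2:s, 3:dot, 4:dot, 5:q3, 6:s
edges: (1,0,i); (2,0,i); (2,5,i); (3,1,hold); (4,2,hold); (5,6,o)
branch 1 (rule r1):
nodes: 0:q1, 1:s, 2:s, 5:q3, 6:s
edges: (1,0,i); (2,0,i); (2,5,i); (5,6,o)
branch 2 (rule r3):
nodes: 0:q1, 1:s, 2:s, 3:dot, 5:q3, 6:s, 7:dot
edges: (1,0,i); (2,0,i); (2,5,i); (3,1,hold); (5,6,o); (7,6,hold)


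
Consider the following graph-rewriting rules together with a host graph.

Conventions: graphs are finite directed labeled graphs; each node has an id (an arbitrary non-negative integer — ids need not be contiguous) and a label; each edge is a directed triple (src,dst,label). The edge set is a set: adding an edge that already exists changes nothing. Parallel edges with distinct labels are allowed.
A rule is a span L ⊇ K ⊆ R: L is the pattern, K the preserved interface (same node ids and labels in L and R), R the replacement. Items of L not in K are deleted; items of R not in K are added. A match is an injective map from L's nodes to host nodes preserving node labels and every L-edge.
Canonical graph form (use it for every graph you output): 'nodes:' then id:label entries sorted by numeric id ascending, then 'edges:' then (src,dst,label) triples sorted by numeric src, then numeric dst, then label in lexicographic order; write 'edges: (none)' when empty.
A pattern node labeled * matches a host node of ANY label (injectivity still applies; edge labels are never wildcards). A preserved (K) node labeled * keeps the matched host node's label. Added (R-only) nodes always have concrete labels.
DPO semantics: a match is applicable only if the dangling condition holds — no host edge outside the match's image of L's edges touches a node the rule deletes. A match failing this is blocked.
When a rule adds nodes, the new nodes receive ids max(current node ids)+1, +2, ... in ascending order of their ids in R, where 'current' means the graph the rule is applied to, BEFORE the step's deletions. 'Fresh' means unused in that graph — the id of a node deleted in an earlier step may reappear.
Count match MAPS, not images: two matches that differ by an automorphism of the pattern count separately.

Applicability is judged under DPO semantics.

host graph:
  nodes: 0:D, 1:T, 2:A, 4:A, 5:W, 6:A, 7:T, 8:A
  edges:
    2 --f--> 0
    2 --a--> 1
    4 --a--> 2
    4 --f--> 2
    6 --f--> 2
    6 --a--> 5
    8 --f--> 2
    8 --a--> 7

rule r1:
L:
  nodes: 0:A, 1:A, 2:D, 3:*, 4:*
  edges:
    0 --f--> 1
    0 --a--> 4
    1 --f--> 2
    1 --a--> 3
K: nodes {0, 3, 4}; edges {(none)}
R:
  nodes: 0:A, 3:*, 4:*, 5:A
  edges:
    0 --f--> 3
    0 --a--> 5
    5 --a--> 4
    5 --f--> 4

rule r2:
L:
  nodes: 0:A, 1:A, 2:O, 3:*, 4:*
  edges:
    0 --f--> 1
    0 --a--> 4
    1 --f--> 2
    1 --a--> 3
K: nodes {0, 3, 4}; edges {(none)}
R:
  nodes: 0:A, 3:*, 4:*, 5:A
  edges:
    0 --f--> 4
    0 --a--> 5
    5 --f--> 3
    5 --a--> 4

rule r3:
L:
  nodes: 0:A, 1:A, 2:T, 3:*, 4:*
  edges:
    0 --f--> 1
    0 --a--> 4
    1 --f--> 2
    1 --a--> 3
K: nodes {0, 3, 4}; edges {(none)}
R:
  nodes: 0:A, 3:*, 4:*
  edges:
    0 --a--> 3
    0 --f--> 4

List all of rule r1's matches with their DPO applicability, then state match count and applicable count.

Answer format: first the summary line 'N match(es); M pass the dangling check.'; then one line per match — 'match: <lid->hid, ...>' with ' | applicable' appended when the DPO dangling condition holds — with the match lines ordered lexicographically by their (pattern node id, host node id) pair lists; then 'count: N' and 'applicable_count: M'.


2 match(es); 0 pass the dangling check.
match: 0->6, 1->2, 2->0, 3->1, 4->5
match: 0->8, 1->2, 2->0, 3->1, 4->7
count: 2
applicable_count: 0


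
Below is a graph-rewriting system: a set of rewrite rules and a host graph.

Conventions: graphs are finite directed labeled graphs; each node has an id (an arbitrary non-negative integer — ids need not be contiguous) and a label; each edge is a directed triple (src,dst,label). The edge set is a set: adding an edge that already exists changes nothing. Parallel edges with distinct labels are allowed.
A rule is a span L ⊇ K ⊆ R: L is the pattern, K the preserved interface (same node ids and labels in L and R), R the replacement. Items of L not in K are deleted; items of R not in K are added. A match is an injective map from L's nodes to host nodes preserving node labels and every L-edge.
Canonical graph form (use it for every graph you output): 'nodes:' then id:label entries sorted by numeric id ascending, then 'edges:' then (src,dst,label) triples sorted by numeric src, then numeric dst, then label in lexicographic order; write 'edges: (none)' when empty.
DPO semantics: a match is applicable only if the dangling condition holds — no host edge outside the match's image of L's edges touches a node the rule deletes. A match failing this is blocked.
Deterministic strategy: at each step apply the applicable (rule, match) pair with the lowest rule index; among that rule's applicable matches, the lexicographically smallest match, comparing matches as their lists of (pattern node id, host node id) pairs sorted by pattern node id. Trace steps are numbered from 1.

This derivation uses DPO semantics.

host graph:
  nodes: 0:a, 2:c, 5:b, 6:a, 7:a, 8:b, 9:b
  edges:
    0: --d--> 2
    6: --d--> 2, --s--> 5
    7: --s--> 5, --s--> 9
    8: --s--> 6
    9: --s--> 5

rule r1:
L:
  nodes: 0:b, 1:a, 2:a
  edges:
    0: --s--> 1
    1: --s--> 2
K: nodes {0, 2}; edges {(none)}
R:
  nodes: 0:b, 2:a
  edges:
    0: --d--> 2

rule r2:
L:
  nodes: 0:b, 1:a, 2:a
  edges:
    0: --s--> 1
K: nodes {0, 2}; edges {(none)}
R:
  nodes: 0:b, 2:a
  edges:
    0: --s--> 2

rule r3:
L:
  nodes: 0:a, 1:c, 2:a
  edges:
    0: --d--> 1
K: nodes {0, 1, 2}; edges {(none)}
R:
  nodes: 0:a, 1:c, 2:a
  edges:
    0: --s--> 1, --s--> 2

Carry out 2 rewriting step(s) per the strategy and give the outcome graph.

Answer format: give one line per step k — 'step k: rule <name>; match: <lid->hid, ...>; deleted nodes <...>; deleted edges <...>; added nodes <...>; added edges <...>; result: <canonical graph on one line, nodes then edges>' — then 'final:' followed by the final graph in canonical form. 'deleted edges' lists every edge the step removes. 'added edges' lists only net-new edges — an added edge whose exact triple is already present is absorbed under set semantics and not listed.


step 1: rule r3; match: 0->0, 1->2, 2->6; deleted nodes (none); deleted edges (0,2,d); added nodes (none); added edges (0,2,s); (0,6,s); result: nodes: 0:a, 2:c, 5:b, 6:a, 7:a, 8:b, 9:b edges: (0,2,s); (0,6,s); (6,2,d); (6,5,s); (7,5,s); (7,9,s); (8,6,s); (9,5,s)
step 2: rule r3; match: 0->6, 1->2, 2->0; deleted nodes (none); deleted edges (6,2,d); added nodes (none); added edges (6,0,s); (6,2,s); result: nodes: 0:a, 2:c, 5:b, 6:a, 7:a, 8:b, 9:b edges: (0,2,s); (0,6,s); (6,0,s); (6,2,s); (6,5,s); (7,5,s); (7,9,s); (8,6,s); (9,5,s)
final:
nodes: 0:a, 2:c, 5:b, 6:a, 7:a, 8:b, 9:b
edges: (0,2,s); (0,6,s); (6,0,s); (6,2,s); (6,5,s); (7,5,s); (7,9,s); (8,6,s); (9,5,s)
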